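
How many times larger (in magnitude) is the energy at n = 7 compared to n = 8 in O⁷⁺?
1.306122

Using E_n = -13.6057 Z² / n² eV with Z = 8:

E_7 = -13.6057 × 8² / 7² = -870.7648 / 49 = -17.770710204082 eV
E_8 = -13.6057 × 8² / 8² = -870.7648 / 64 = -13.605700000000 eV

The ratio is:
E_7/E_8 = (-17.770710204082) / (-13.605700000000)
E_7/E_8 = (-870.7648/49) / (-870.7648/64)
E_7/E_8 = 64/49
E_7/E_8 = 1.306122
(Note: the Z² factors cancel in the ratio.)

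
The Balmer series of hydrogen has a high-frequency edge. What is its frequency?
8.22e+14 Hz

The series limit corresponds to the transition from n = ∞ to n = 2.
This is the highest energy (shortest wavelength) transition in the Balmer series.

E_∞ = 0 eV
E_2 = -13.6057 / 2² = -3.40143 eV

Energy at series limit:
ΔE = E_∞ - E_2 = 0 - (-3.40143) = 3.40143 eV
E = 3.40143 eV × (1.602177 × 10⁻¹⁹ J/eV) = 5.4497e-19 J
f = E/h = 5.4497e-19 J / (6.62607 × 10⁻³⁴ J·s) = 8.22e+14 Hz

This energy equals the ionization energy from the n = 2 state of hydrogen.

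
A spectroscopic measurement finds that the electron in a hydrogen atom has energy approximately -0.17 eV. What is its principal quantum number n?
n = 9

The exact energy levels follow E_n = -13.6057 eV / n².

The measured value (-0.17 eV) is reported to only 2 significant figures, so we must test candidate n values and see which one matches to that precision.

Candidate energies:
  n = 7:  E = -13.6057/7² = -0.27767 eV
  n = 8:  E = -13.6057/8² = -0.21259 eV
  n = 9:  E = -13.6057/9² = -0.16797 eV  ← matches
  n = 10:  E = -13.6057/10² = -0.13606 eV
  n = 11:  E = -13.6057/11² = -0.11244 eV

Checking against the measurement of -0.17 eV (2 sig figs), only n = 9 agrees:
E_9 = -0.16797 eV, which rounds to -0.17 eV ✓

Therefore n = 9.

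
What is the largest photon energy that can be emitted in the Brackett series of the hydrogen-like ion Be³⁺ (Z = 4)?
13.6057 eV

The series limit corresponds to the transition from n = ∞ to n = 4.
This is the highest energy (shortest wavelength) transition in the Brackett series.

E_∞ = 0 eV
E_4 = -13.6057 × 4² / 4² = -13.6057 eV

Energy at series limit:
ΔE = E_∞ - E_4 = 0 - (-13.6057) = 13.6057 eV

This energy equals the ionization energy from the n = 4 state of Be³⁺.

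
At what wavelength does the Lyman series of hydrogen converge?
91.127 nm

The series limit corresponds to the transition from n = ∞ to n = 1.
This is the highest energy (shortest wavelength) transition in the Lyman series.

E_∞ = 0 eV
E_1 = -13.6057 / 1² = -13.60570 eV

Energy at series limit:
ΔE = E_∞ - E_1 = 0 - (-13.60570) = 13.60570 eV
λ = hc/E = 1239.84 eV·nm / 13.60570 eV = 91.127 nm

This energy equals the ionization energy from the n = 1 state of hydrogen.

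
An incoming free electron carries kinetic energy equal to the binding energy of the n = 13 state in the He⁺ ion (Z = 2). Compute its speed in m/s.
3.36568e+05 m/s (or 0.1123% of c)

The binding energy at n = 13 for He⁺ is:
E_13 = -13.6057 × 2²/13² = -0.322028402 eV
|E_13| = 0.322028402 eV

Convert to Joules:
KE = 0.322028402 eV × (1.602177 × 10⁻¹⁹ J/eV) = 5.1594650e-20 J

Using KE = ½mv²:
v = √(2·KE/m_e)
v = √(2 × 5.1594650e-20 J / 9.10938 × 10⁻³¹ kg)
v = 3.36568e+05 m/s

This is approximately 0.1123% the speed of light.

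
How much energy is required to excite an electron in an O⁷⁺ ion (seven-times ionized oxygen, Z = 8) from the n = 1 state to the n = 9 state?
860.014617 eV

The energy levels of a hydrogen-like atom are E_n = -13.6057 Z² eV / n².

Energy at n = 1: E_1 = -13.6057 × 8² / 1² = -870.764800000 eV
Energy at n = 9: E_9 = -13.6057 × 8² / 9² = -10.750182716 eV

The excitation energy is the difference:
ΔE = E_9 - E_1
ΔE = -10.750182716 - (-870.764800000)
ΔE = 860.014617 eV

Since this is positive, energy must be absorbed (photon absorption).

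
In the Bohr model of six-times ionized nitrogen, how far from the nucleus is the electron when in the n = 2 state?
0.03024 nm (or 0.30239 Å)

The Bohr radius formula is:
r_n = n² a₀ / Z

where a₀ = 0.05291772 nm is the Bohr radius.

For N⁶⁺ (Z = 7) at n = 2:
r_2 = 2² × 0.05291772 nm / 7
r_2 = 4 × 0.05291772 nm / 7
r_2 = 0.211671 nm / 7
r_2 = 0.03024 nm

The electron orbits at approximately 0.03024 nm from the nucleus.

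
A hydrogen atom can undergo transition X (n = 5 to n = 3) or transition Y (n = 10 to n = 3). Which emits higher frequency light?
10 → 3

Calculate the energy for each transition:

Transition 5 → 3:
ΔE₁ = |E_3 - E_5| = |-13.6057/3² - (-13.6057/5²)|
ΔE₁ = |-1.511744444 - (-0.544228000)| = 0.967516 eV

Transition 10 → 3:
ΔE₂ = |E_3 - E_10| = |-13.6057/3² - (-13.6057/10²)|
ΔE₂ = |-1.511744444 - (-0.136057000)| = 1.375687 eV

Since 1.375687 eV > 0.967516 eV, the transition 10 → 3 emits the more energetic photon.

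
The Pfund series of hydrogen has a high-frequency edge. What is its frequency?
1.3159e+14 Hz

The series limit corresponds to the transition from n = ∞ to n = 5.
This is the highest energy (shortest wavelength) transition in the Pfund series.

E_∞ = 0 eV
E_5 = -13.6057 / 5² = -0.54422800 eV

Energy at series limit:
ΔE = E_∞ - E_5 = 0 - (-0.54422800) = 0.54422800 eV
E = 0.54422800 eV × (1.602177 × 10⁻¹⁹ J/eV) = 8.719496e-20 J
f = E/h = 8.719496e-20 J / (6.62607 × 10⁻³⁴ J·s) = 1.3159e+14 Hz

This energy equals the ionization energy from the n = 5 state of hydrogen.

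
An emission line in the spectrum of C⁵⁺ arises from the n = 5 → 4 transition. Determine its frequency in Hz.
2.665e+15 Hz

First, find the transition energy:
E_5 = -13.6057 × 6² / 5² = -19.59220800 eV
E_4 = -13.6057 × 6² / 4² = -30.61282500 eV
|ΔE| = |E_4 - E_5| = 11.02061700 eV

Convert to Joules: E = 11.02061700 eV × (1.602177 × 10⁻¹⁹ J/eV) = 1.76570e-18 J

Using E = hf:
f = E/h = 1.76570e-18 J / (6.62607 × 10⁻³⁴ J·s)
f = 2.665e+15 Hz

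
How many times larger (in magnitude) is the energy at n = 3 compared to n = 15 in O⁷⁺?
25.000000

Using E_n = -13.6057 Z² / n² eV with Z = 8:

E_3 = -13.6057 × 8² / 3² = -870.7648 / 9 = -96.751644444444 eV
E_15 = -13.6057 × 8² / 15² = -870.7648 / 225 = -3.870065777778 eV

The ratio is:
E_3/E_15 = (-96.751644444444) / (-3.870065777778)
E_3/E_15 = (-870.7648/9) / (-870.7648/225)
E_3/E_15 = 225/9
E_3/E_15 = 25.000000
(Note: the Z² factors cancel in the ratio.)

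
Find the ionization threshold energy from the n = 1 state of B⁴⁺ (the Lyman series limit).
340.14250 eV

The series limit corresponds to the transition from n = ∞ to n = 1.
This is the highest energy (shortest wavelength) transition in the Lyman series.

E_∞ = 0 eV
E_1 = -13.6057 × 5² / 1² = -340.14250 eV

Energy at series limit:
ΔE = E_∞ - E_1 = 0 - (-340.14250) = 340.14250 eV

This energy equals the ionization energy from the n = 1 state of B⁴⁺.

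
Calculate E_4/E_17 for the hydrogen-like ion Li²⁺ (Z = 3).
18.0625

Using E_n = -13.6057 Z² / n² eV with Z = 3:

E_4 = -13.6057 × 3² / 4² = -122.4513 / 16 = -7.6532062500 eV
E_17 = -13.6057 × 3² / 17² = -122.4513 / 289 = -0.4237069204 eV

The ratio is:
E_4/E_17 = (-7.6532062500) / (-0.4237069204)
E_4/E_17 = (-122.4513/16) / (-122.4513/289)
E_4/E_17 = 289/16
E_4/E_17 = 18.0625
(Note: the Z² factors cancel in the ratio.)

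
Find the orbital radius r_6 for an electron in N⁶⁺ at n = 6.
0.2721 nm (or 2.7215 Å)

The Bohr radius formula is:
r_n = n² a₀ / Z

where a₀ = 0.0529177 nm is the Bohr radius.

For N⁶⁺ (Z = 7) at n = 6:
r_6 = 6² × 0.0529177 nm / 7
r_6 = 36 × 0.0529177 nm / 7
r_6 = 1.90504 nm / 7
r_6 = 0.2721 nm

The electron orbits at approximately 0.2721 nm from the nucleus.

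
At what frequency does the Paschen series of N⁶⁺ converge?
1.79114e+16 Hz

The series limit corresponds to the transition from n = ∞ to n = 3.
This is the highest energy (shortest wavelength) transition in the Paschen series.

E_∞ = 0 eV
E_3 = -13.6057 × 7² / 3² = -74.07547778 eV

Energy at series limit:
ΔE = E_∞ - E_3 = 0 - (-74.07547778) = 74.07547778 eV
E = 74.07547778 eV × (1.602177 × 10⁻¹⁹ J/eV) = 1.1868203e-17 J
f = E/h = 1.1868203e-17 J / (6.62607 × 10⁻³⁴ J·s) = 1.79114e+16 Hz

This energy equals the ionization energy from the n = 3 state of N⁶⁺.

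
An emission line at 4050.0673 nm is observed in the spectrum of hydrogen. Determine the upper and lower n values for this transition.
n = 5 → n = 4

First, find the photon energy from the wavelength (hc = 1239.84 eV·nm):
E = hc/λ = 1239.84 eV·nm / 4050.0673 nm = 0.30612825 eV

The energy levels of hydrogen satisfy E_n = -13.6057 / n² eV, so an emission n_i → n_f releases
ΔE = 13.6057 × (1/n_f² − 1/n_i²) eV.

Setting ΔE equal to the photon energy:
1/n_f² − 1/n_i² = 0.30612825 / 13.6057 = 0.022500000

Since 1/n_i² must be positive, we need 1/n_f² > 0.022500000, i.e. n_f ≤ 6. For each allowed n_f, solve n_i = (1/n_f² − 0.022500000)^(−1/2) and check whether it is a whole number:
  n_f = 1: 1/n_i² = 1.000000000 − 0.022500000 = 0.977500000 → n_i = 1.011  (not an integer) ✗
  n_f = 2: 1/n_i² = 0.250000000 − 0.022500000 = 0.227500000 → n_i = 2.097  (not an integer) ✗
  n_f = 3: 1/n_i² = 0.111111111 − 0.022500000 = 0.088611111 → n_i = 3.359  (not an integer) ✗
  n_f = 4: 1/n_i² = 0.062500000 − 0.022500000 = 0.040000000 → n_i = 5.000  → integer, n_i = 5 ✓
  n_f = 5: 1/n_i² = 0.040000000 − 0.022500000 = 0.017500000 → n_i = 7.559  (not an integer) ✗
  n_f = 6: 1/n_i² = 0.027777778 − 0.022500000 = 0.005277778 → n_i = 13.765  (not an integer) ✗

Only n_f = 4 gives an integer upper level, n_i = 5.

The transition is from n = 5 to n = 4 (emission).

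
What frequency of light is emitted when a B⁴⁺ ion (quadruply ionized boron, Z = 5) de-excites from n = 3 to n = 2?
1.14e+16 Hz

First, find the transition energy:
E_3 = -13.6057 × 5² / 3² = -37.793611 eV
E_2 = -13.6057 × 5² / 2² = -85.035625 eV
|ΔE| = |E_2 - E_3| = 47.242014 eV

Convert to Joules: E = 47.242014 eV × (1.602177 × 10⁻¹⁹ J/eV) = 7.5690e-18 J

Using E = hf:
f = E/h = 7.5690e-18 J / (6.62607 × 10⁻³⁴ J·s)
f = 1.14e+16 Hz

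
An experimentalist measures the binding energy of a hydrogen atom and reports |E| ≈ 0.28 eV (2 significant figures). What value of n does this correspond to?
n = 7

The exact energy levels follow E_n = -13.6057 eV / n².

The measured value (-0.28 eV) is reported to only 2 significant figures, so we must test candidate n values and see which one matches to that precision.

Candidate energies:
  n = 5:  E = -13.6057/5² = -0.54423 eV
  n = 6:  E = -13.6057/6² = -0.37794 eV
  n = 7:  E = -13.6057/7² = -0.27767 eV  ← matches
  n = 8:  E = -13.6057/8² = -0.21259 eV
  n = 9:  E = -13.6057/9² = -0.16797 eV

Checking against the measurement of -0.28 eV (2 sig figs), only n = 7 agrees:
E_7 = -0.27767 eV, which rounds to -0.28 eV ✓

Therefore n = 7.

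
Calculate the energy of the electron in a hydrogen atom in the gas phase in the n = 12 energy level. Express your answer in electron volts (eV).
-0.094484 eV

The energy levels of a hydrogen-like atom are given by:
E_n = -13.6057 eV / n²

For n = 12:
E_12 = -13.6057 eV / 12²
E_12 = -13.6057 eV / 144
E_12 = -0.094484 eV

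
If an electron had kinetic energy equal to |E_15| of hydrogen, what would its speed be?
1.4585e+05 m/s (or 0.049% of c)

The binding energy at n = 15 for hydrogen is:
E_15 = -13.6057/15² = -0.060469778 eV
|E_15| = 0.060469778 eV

Convert to Joules:
KE = 0.060469778 eV × (1.602177 × 10⁻¹⁹ J/eV) = 9.688329e-21 J

Using KE = ½mv²:
v = √(2·KE/m_e)
v = √(2 × 9.688329e-21 J / 9.10938 × 10⁻³¹ kg)
v = 1.4585e+05 m/s

This is approximately 0.049% the speed of light.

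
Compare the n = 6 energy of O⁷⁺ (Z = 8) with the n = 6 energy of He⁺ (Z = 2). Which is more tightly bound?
O⁷⁺ at n = 6 (E = -24.18791 eV)

Using E_n = -13.6057 Z² / n² eV:

O⁷⁺ (Z = 8) at n = 6:
E = -13.6057 × 8² / 6² = -13.6057 × 64 / 36 = -24.18791111 eV

He⁺ (Z = 2) at n = 6:
E = -13.6057 × 2² / 6² = -13.6057 × 4 / 36 = -1.51174444 eV

Since -24.18791111 eV < -1.51174444 eV,
O⁷⁺ at n = 6 is more tightly bound (requires more energy to ionize).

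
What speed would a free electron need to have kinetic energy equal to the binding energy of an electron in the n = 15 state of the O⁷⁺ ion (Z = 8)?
1.16677e+06 m/s (or 0.389192% of c)

The binding energy at n = 15 for O⁷⁺ is:
E_15 = -13.6057 × 8²/15² = -3.87006578 eV
|E_15| = 3.87006578 eV

Convert to Joules:
KE = 3.87006578 eV × (1.602177 × 10⁻¹⁹ J/eV) = 6.2005304e-19 J

Using KE = ½mv²:
v = √(2·KE/m_e)
v = √(2 × 6.2005304e-19 J / 9.10938 × 10⁻³¹ kg)
v = 1.16677e+06 m/s

This is approximately 0.389192% the speed of light.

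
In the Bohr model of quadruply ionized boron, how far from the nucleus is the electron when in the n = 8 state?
0.6773 nm (or 6.7735 Å)

The Bohr radius formula is:
r_n = n² a₀ / Z

where a₀ = 0.0529177 nm is the Bohr radius.

For B⁴⁺ (Z = 5) at n = 8:
r_8 = 8² × 0.0529177 nm / 5
r_8 = 64 × 0.0529177 nm / 5
r_8 = 3.38673 nm / 5
r_8 = 0.6773 nm

The electron orbits at approximately 0.6773 nm from the nucleus.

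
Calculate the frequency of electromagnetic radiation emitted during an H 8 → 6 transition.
4.00e+13 Hz

First, find the transition energy:
E_8 = -13.6057 / 8² = -0.212589 eV
E_6 = -13.6057 / 6² = -0.377936 eV
|ΔE| = |E_6 - E_8| = 0.165347 eV

Convert to Joules: E = 0.165347 eV × (1.602177 × 10⁻¹⁹ J/eV) = 2.6492e-20 J

Using E = hf:
f = E/h = 2.6492e-20 J / (6.62607 × 10⁻³⁴ J·s)
f = 4.00e+13 Hz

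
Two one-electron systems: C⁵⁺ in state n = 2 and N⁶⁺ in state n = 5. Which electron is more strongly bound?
C⁵⁺ at n = 2 (E = -122.451300 eV)

Using E_n = -13.6057 Z² / n² eV:

C⁵⁺ (Z = 6) at n = 2:
E = -13.6057 × 6² / 2² = -13.6057 × 36 / 4 = -122.451300000 eV

N⁶⁺ (Z = 7) at n = 5:
E = -13.6057 × 7² / 5² = -13.6057 × 49 / 25 = -26.667172000 eV

Since -122.451300000 eV < -26.667172000 eV,
C⁵⁺ at n = 2 is more tightly bound (requires more energy to ionize).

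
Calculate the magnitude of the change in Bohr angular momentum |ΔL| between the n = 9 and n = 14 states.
5.2729e-34 J·s (or 5ℏ)

In the Bohr model, L_n = nℏ where ℏ = 1.054572e-34 J·s.

L_14 = 14ℏ = 1.476401e-33 J·s
L_9 = 9ℏ = 9.491148e-34 J·s

ΔL = L_14 - L_9 = (14 - 9)ℏ = 5ℏ
ΔL = 5 × 1.054572e-34 J·s = 5.2729e-34 J·s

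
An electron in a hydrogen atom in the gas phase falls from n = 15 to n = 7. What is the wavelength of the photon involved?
5708.35118 nm

First, find the transition energy using E_n = -13.6057 / n² eV:
E_15 = -13.6057 / 15² = -0.06046977778 eV
E_7 = -13.6057 / 7² = -0.27766734694 eV

Photon energy: |ΔE| = |E_7 - E_15| = 0.21719756916 eV

Convert to wavelength using E = hc/λ with hc = 1239.84 eV·nm:
λ = hc/E = 1239.84 eV·nm / 0.21719756916 eV
λ = 5708.35118 nm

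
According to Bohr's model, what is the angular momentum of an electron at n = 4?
4.22e-34 J·s (or 4ℏ)

In the Bohr model, angular momentum is quantized:
L = nℏ

where ℏ = h/(2π) = 1.0546e-34 J·s

For n = 4:
L = 4 × 1.0546e-34 J·s
L = 4.22e-34 J·s

This can also be written as L = 4ℏ.
The angular momentum is an integer multiple of the reduced Planck constant.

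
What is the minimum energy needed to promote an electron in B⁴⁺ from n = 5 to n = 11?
10.794605 eV

The energy levels of a hydrogen-like atom are E_n = -13.6057 Z² eV / n².

Energy at n = 5: E_5 = -13.6057 × 5² / 5² = -13.605700000 eV
Energy at n = 11: E_11 = -13.6057 × 5² / 11² = -2.811095041 eV

The excitation energy is the difference:
ΔE = E_11 - E_5
ΔE = -2.811095041 - (-13.605700000)
ΔE = 10.794605 eV

Since this is positive, energy must be absorbed (photon absorption).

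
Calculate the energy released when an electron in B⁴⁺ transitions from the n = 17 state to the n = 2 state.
83.8587 eV

The energy levels are E_n = -13.6057 Z² eV / n².

Energy at n = 17: E_17 = -13.6057 × 5² / 17² = -1.1769637 eV
Energy at n = 2: E_2 = -13.6057 × 5² / 2² = -85.0356250 eV

For emission (electron falling to lower state), the photon energy is:
E_photon = E_17 - E_2 = |-1.1769637 - (-85.0356250)|
E_photon = 83.8587 eV

This energy is carried away by the emitted photon.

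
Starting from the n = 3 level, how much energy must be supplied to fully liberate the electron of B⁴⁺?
37.794 eV

The ionization energy is the energy needed to remove the electron completely (n → ∞).

For a hydrogen-like ion with Z = 5, E_n = -13.6057 Z² / n² eV.

At n = 3: E_3 = -13.6057 × 5² / 3² = -37.793611 eV
At n = ∞: E_∞ = 0 eV

Ionization energy = E_∞ - E_3 = 0 - (-37.793611) = 37.793611 eV
Ionization energy ≈ 37.794 eV

This is also called the binding energy of the electron in state n = 3.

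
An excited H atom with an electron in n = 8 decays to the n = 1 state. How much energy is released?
13.393 eV

The energy levels are E_n = -13.6057 eV / n².

Energy at n = 8: E_8 = -13.6057 / 8² = -0.212589 eV
Energy at n = 1: E_1 = -13.6057 / 1² = -13.605700 eV

For emission (electron falling to lower state), the photon energy is:
E_photon = E_8 - E_1 = |-0.212589 - (-13.605700)|
E_photon = 13.393 eV

This energy is carried away by the emitted photon.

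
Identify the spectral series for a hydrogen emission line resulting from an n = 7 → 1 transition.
Lyman series

The spectral series in hydrogen are named based on the final (lower) energy level:
- Lyman series: n_final = 1 (ultraviolet)
- Balmer series: n_final = 2 (visible/near-UV)
- Paschen series: n_final = 3 (infrared)
- Brackett series: n_final = 4 (infrared)
- Pfund series: n_final = 5 (far infrared)

Since this transition ends at n = 1, it belongs to the Lyman series.

For reference, this 7 → 1 line has photon energy
ΔE = 13.6057 eV × (1/1² - 1/7²) = 13.32803 eV,
corresponding to wavelength λ = hc/ΔE = 1239.84 eV·nm / 13.32803 eV = 93.025 nm in the ultraviolet region.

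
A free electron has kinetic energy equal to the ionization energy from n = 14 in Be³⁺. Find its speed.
6.2506e+05 m/s (or 0.20850% of c)

The binding energy at n = 14 for Be³⁺ is:
E_14 = -13.6057 × 4²/14² = -1.1106694 eV
|E_14| = 1.1106694 eV

Convert to Joules:
KE = 1.1106694 eV × (1.602177 × 10⁻¹⁹ J/eV) = 1.779489e-19 J

Using KE = ½mv²:
v = √(2·KE/m_e)
v = √(2 × 1.779489e-19 J / 9.10938 × 10⁻³¹ kg)
v = 6.2506e+05 m/s

This is approximately 0.20850% the speed of light.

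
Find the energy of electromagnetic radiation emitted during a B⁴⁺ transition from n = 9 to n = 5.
9.406410 eV

The energy levels are E_n = -13.6057 Z² eV / n².

Energy at n = 9: E_9 = -13.6057 × 5² / 9² = -4.199290123 eV
Energy at n = 5: E_5 = -13.6057 × 5² / 5² = -13.605700000 eV

For emission (electron falling to lower state), the photon energy is:
E_photon = E_9 - E_5 = |-4.199290123 - (-13.605700000)|
E_photon = 9.406410 eV

This energy is carried away by the emitted photon.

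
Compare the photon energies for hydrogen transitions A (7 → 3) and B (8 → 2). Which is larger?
8 → 2

Calculate the energy for each transition:

Transition 7 → 3:
ΔE₁ = |E_3 - E_7| = |-13.6057/3² - (-13.6057/7²)|
ΔE₁ = |-1.511744444444 - (-0.277667346939)| = 1.234077098 eV

Transition 8 → 2:
ΔE₂ = |E_2 - E_8| = |-13.6057/2² - (-13.6057/8²)|
ΔE₂ = |-3.401425000000 - (-0.212589062500)| = 3.188835938 eV

Since 3.188835938 eV > 1.234077098 eV, the transition 8 → 2 emits the more energetic photon.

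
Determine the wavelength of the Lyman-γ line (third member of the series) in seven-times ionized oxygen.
1.52 nm

The lines of a series are numbered from the longest wavelength (smallest ΔE) outward; the third line is the transition from n = n_f + 3 to n_f.
The Lyman series has all transitions ending at n_f = 1.

For O⁷⁺ (Z = 8), the third line (γ-line) is the jump from n = 4 to n = 1:
E_4 = -13.6057 × 8² / 4² = -54.4228 eV
E_1 = -13.6057 × 8² / 1² = -870.7648 eV
ΔE = E_4 - E_1 = 816.3420 eV

λ = hc/E = 1239.84 eV·nm / 816.3420 eV
λ = 1.52 nm

This is the γ-line of the Lyman series in O⁷⁺.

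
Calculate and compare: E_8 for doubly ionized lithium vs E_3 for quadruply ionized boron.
B⁴⁺ at n = 3 (E = -37.7936 eV)

Using E_n = -13.6057 Z² / n² eV:

Li²⁺ (Z = 3) at n = 8:
E = -13.6057 × 3² / 8² = -13.6057 × 9 / 64 = -1.9133016 eV

B⁴⁺ (Z = 5) at n = 3:
E = -13.6057 × 5² / 3² = -13.6057 × 25 / 9 = -37.7936111 eV

Since -37.7936111 eV < -1.9133016 eV,
B⁴⁺ at n = 3 is more tightly bound (requires more energy to ionize).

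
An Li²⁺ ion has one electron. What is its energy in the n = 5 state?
-4.8981 eV

For hydrogen-like ions, the energy levels scale with Z²:
E_n = -13.6057 Z² / n² eV

For Li²⁺ (Z = 3) at n = 5:
E_5 = -13.6057 × 3² / 5²
E_5 = -13.6057 × 9 / 25
E_5 = -122.4513 / 25
E_5 = -4.8981 eV

The energy is 9 times more negative than hydrogen at the same n due to the stronger nuclear charge.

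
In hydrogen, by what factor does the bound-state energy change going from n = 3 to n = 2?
2.25000

Using E_n = -13.6057 Z² / n² eV with Z = 1:

E_2 = -13.6057 / 2² = -13.6057 / 4 = -3.40142500000 eV
E_3 = -13.6057 / 3² = -13.6057 / 9 = -1.51174444444 eV

The ratio is:
E_2/E_3 = (-3.40142500000) / (-1.51174444444)
E_2/E_3 = (-13.6057/4) / (-13.6057/9)
E_2/E_3 = 9/4
E_2/E_3 = 2.25000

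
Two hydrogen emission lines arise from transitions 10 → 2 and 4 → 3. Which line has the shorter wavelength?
10 → 2

Calculate the energy for each transition:

Transition 10 → 2:
ΔE₁ = |E_2 - E_10| = |-13.6057/2² - (-13.6057/10²)|
ΔE₁ = |-3.4014250000 - (-0.1360570000)| = 3.2653680 eV

Transition 4 → 3:
ΔE₂ = |E_3 - E_4| = |-13.6057/3² - (-13.6057/4²)|
ΔE₂ = |-1.5117444444 - (-0.8503562500)| = 0.6613882 eV

Since 3.2653680 eV > 0.6613882 eV, the transition 10 → 2 emits the more energetic photon.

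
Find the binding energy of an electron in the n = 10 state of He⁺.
0.544228 eV

The ionization energy is the energy needed to remove the electron completely (n → ∞).

For a hydrogen-like ion with Z = 2, E_n = -13.6057 Z² / n² eV.

At n = 10: E_10 = -13.6057 × 2² / 10² = -0.544228000 eV
At n = ∞: E_∞ = 0 eV

Ionization energy = E_∞ - E_10 = 0 - (-0.544228000) = 0.544228000 eV
Ionization energy ≈ 0.544228 eV

This is also called the binding energy of the electron in state n = 10.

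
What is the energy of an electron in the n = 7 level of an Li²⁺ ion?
-2.50 eV

For hydrogen-like ions, the energy levels scale with Z²:
E_n = -13.6057 Z² / n² eV

For Li²⁺ (Z = 3) at n = 7:
E_7 = -13.6057 × 3² / 7²
E_7 = -13.6057 × 9 / 49
E_7 = -122.4513 / 49
E_7 = -2.50 eV

The energy is 9 times more negative than hydrogen at the same n due to the stronger nuclear charge.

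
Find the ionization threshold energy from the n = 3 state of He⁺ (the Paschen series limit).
6.05 eV

The series limit corresponds to the transition from n = ∞ to n = 3.
This is the highest energy (shortest wavelength) transition in the Paschen series.

E_∞ = 0 eV
E_3 = -13.6057 × 2² / 3² = -6.05 eV

Energy at series limit:
ΔE = E_∞ - E_3 = 0 - (-6.05) = 6.05 eV

This energy equals the ionization energy from the n = 3 state of He⁺.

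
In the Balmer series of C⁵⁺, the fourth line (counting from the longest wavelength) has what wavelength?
11.3908 nm

The lines of a series are numbered from the longest wavelength (smallest ΔE) outward; the fourth line is the transition from n = n_f + 4 to n_f.
The Balmer series has all transitions ending at n_f = 2.

For C⁵⁺ (Z = 6), the fourth line (δ-line) is the jump from n = 6 to n = 2:
E_6 = -13.6057 × 6² / 6² = -13.605700 eV
E_2 = -13.6057 × 6² / 2² = -122.451300 eV
ΔE = E_6 - E_2 = 108.845600 eV

λ = hc/E = 1239.84 eV·nm / 108.845600 eV
λ = 11.3908 nm

This is the δ-line of the Balmer series in C⁵⁺.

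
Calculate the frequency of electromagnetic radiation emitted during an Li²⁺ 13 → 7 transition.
4.291e+14 Hz

First, find the transition energy:
E_13 = -13.6057 × 3² / 13² = -0.724564 eV
E_7 = -13.6057 × 3² / 7² = -2.499006 eV
|ΔE| = |E_7 - E_13| = 1.774442 eV

Convert to Joules: E = 1.774442 eV × (1.602177 × 10⁻¹⁹ J/eV) = 2.84297e-19 J

Using E = hf:
f = E/h = 2.84297e-19 J / (6.62607 × 10⁻³⁴ J·s)
f = 4.291e+14 Hz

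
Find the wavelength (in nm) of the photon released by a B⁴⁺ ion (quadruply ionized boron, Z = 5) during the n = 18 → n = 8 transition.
290.7076 nm

First, find the transition energy using E_n = -13.6057 Z² / n² eV:
E_18 = -13.6057 × 5² / 18² = -1.04982253 eV
E_8 = -13.6057 × 5² / 8² = -5.31472656 eV

Photon energy: |ΔE| = |E_8 - E_18| = 4.26490403 eV

Convert to wavelength using E = hc/λ with hc = 1239.84 eV·nm:
λ = hc/E = 1239.84 eV·nm / 4.26490403 eV
λ = 290.7076 nm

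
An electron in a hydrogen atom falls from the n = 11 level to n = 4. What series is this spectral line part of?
Brackett series

The spectral series in hydrogen are named based on the final (lower) energy level:
- Lyman series: n_final = 1 (ultraviolet)
- Balmer series: n_final = 2 (visible/near-UV)
- Paschen series: n_final = 3 (infrared)
- Brackett series: n_final = 4 (infrared)
- Pfund series: n_final = 5 (far infrared)

Since this transition ends at n = 4, it belongs to the Brackett series.

For reference, this 11 → 4 line has photon energy
ΔE = 13.6057 eV × (1/4² - 1/11²) = 0.737912448 eV,
corresponding to wavelength λ = hc/ΔE = 1239.84 eV·nm / 0.737912448 eV = 1680.199 nm in the infrared region.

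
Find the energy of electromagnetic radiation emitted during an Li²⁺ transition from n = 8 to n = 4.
5.7399 eV

The energy levels are E_n = -13.6057 Z² eV / n².

Energy at n = 8: E_8 = -13.6057 × 3² / 8² = -1.9133016 eV
Energy at n = 4: E_4 = -13.6057 × 3² / 4² = -7.6532063 eV

For emission (electron falling to lower state), the photon energy is:
E_photon = E_8 - E_4 = |-1.9133016 - (-7.6532063)|
E_photon = 5.7399 eV

This energy is carried away by the emitted photon.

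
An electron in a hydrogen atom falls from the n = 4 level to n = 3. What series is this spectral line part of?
Paschen series

The spectral series in hydrogen are named based on the final (lower) energy level:
- Lyman series: n_final = 1 (ultraviolet)
- Balmer series: n_final = 2 (visible/near-UV)
- Paschen series: n_final = 3 (infrared)
- Brackett series: n_final = 4 (infrared)
- Pfund series: n_final = 5 (far infrared)

Since this transition ends at n = 3, it belongs to the Paschen series.

For reference, this 4 → 3 line has photon energy
ΔE = 13.6057 eV × (1/3² - 1/4²) = 0.6613881944 eV,
corresponding to wavelength λ = hc/ΔE = 1239.84 eV·nm / 0.6613881944 eV = 1874.6026 nm in the infrared region.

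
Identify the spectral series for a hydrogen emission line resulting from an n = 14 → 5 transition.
Pfund series

The spectral series in hydrogen are named based on the final (lower) energy level:
- Lyman series: n_final = 1 (ultraviolet)
- Balmer series: n_final = 2 (visible/near-UV)
- Paschen series: n_final = 3 (infrared)
- Brackett series: n_final = 4 (infrared)
- Pfund series: n_final = 5 (far infrared)

Since this transition ends at n = 5, it belongs to the Pfund series.

For reference, this 14 → 5 line has photon energy
ΔE = 13.6057 eV × (1/5² - 1/14²) = 0.47481116 eV,
corresponding to wavelength λ = hc/ΔE = 1239.84 eV·nm / 0.47481116 eV = 2611.23 nm in the far infrared region.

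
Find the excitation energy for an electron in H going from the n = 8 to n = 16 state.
0.159 eV

The energy levels of a hydrogen-like atom are E_n = -13.6057 eV / n².

Energy at n = 8: E_8 = -13.6057 / 8² = -0.212589 eV
Energy at n = 16: E_16 = -13.6057 / 16² = -0.053147 eV

The excitation energy is the difference:
ΔE = E_16 - E_8
ΔE = -0.053147 - (-0.212589)
ΔE = 0.159 eV

Since this is positive, energy must be absorbed (photon absorption).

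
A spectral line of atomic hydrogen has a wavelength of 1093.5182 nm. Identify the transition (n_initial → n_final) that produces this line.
n = 6 → n = 3

First, find the photon energy from the wavelength (hc = 1239.84 eV·nm):
E = hc/λ = 1239.84 eV·nm / 1093.5182 nm = 1.1338083 eV

The energy levels of hydrogen satisfy E_n = -13.6057 / n² eV, so an emission n_i → n_f releases
ΔE = 13.6057 × (1/n_f² − 1/n_i²) eV.

Setting ΔE equal to the photon energy:
1/n_f² − 1/n_i² = 1.1338083 / 13.6057 = 0.083333331

Since 1/n_i² must be positive, we need 1/n_f² > 0.083333331, i.e. n_f ≤ 3. For each allowed n_f, solve n_i = (1/n_f² − 0.083333331)^(−1/2) and check whether it is a whole number:
  n_f = 1: 1/n_i² = 1.000000000 − 0.083333331 = 0.916666669 → n_i = 1.044  (not an integer) ✗
  n_f = 2: 1/n_i² = 0.250000000 − 0.083333331 = 0.166666669 → n_i = 2.449  (not an integer) ✗
  n_f = 3: 1/n_i² = 0.111111111 − 0.083333331 = 0.027777780 → n_i = 6.000  → integer, n_i = 6 ✓

Only n_f = 3 gives an integer upper level, n_i = 6.

The transition is from n = 6 to n = 3 (emission).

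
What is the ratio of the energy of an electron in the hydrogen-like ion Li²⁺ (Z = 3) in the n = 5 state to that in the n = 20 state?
16.000

Using E_n = -13.6057 Z² / n² eV with Z = 3:

E_5 = -13.6057 × 3² / 5² = -122.4513 / 25 = -4.898052000 eV
E_20 = -13.6057 × 3² / 20² = -122.4513 / 400 = -0.306128250 eV

The ratio is:
E_5/E_20 = (-4.898052000) / (-0.306128250)
E_5/E_20 = (-122.4513/25) / (-122.4513/400)
E_5/E_20 = 400/25
E_5/E_20 = 16.000
(Note: the Z² factors cancel in the ratio.)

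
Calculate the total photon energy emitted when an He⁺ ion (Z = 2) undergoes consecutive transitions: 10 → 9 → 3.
5.503 eV

The energy levels of He⁺ are E_n = -13.6057 × 2² / n² eV.

First transition (10 → 9):
ΔE₁ = |E_9 - E_10|
ΔE₁ = |-0.671886420 - (-0.544228000)| = 0.127658 eV

Second transition (9 → 3):
ΔE₂ = |E_3 - E_9|
ΔE₂ = |-6.046977778 - (-0.671886420)| = 5.375091 eV

Total energy released:
E_total = ΔE₁ + ΔE₂ = 0.127658 + 5.375091 = 5.503 eV

Note: This equals the direct transition 10 → 3: 5.503 eV ✓
Energy is conserved regardless of the path taken.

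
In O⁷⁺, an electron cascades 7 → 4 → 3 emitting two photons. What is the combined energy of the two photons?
78.9809 eV

The energy levels of O⁷⁺ are E_n = -13.6057 × 8² / n² eV.

First transition (7 → 4):
ΔE₁ = |E_4 - E_7|
ΔE₁ = |-54.4228000000 - (-17.7707102041)| = 36.6520898 eV

Second transition (4 → 3):
ΔE₂ = |E_3 - E_4|
ΔE₂ = |-96.7516444444 - (-54.4228000000)| = 42.3288444 eV

Total energy released:
E_total = ΔE₁ + ΔE₂ = 36.6520898 + 42.3288444 = 78.9809 eV

Note: This equals the direct transition 7 → 3: 78.9809 eV ✓
Energy is conserved regardless of the path taken.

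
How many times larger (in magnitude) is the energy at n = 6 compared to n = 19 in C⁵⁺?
10.0278

Using E_n = -13.6057 Z² / n² eV with Z = 6:

E_6 = -13.6057 × 6² / 6² = -489.8052 / 36 = -13.6057000000 eV
E_19 = -13.6057 × 6² / 19² = -489.8052 / 361 = -1.3568011080 eV

The ratio is:
E_6/E_19 = (-13.6057000000) / (-1.3568011080)
E_6/E_19 = (-489.8052/36) / (-489.8052/361)
E_6/E_19 = 361/36
E_6/E_19 = 10.0278
(Note: the Z² factors cancel in the ratio.)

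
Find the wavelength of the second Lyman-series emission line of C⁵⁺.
2.84770 nm

The lines of a series are numbered from the longest wavelength (smallest ΔE) outward; the second line is the transition from n = n_f + 2 to n_f.
The Lyman series has all transitions ending at n_f = 1.

For C⁵⁺ (Z = 6), the second line (β-line) is the jump from n = 3 to n = 1:
E_3 = -13.6057 × 6² / 3² = -54.4228000 eV
E_1 = -13.6057 × 6² / 1² = -489.8052000 eV
ΔE = E_3 - E_1 = 435.3824000 eV

λ = hc/E = 1239.84 eV·nm / 435.3824000 eV
λ = 2.84770 nm

This is the β-line of the Lyman series in C⁵⁺.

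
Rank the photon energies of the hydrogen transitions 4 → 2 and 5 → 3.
4 → 2

Calculate the energy for each transition:

Transition 4 → 2:
ΔE₁ = |E_2 - E_4| = |-13.6057/2² - (-13.6057/4²)|
ΔE₁ = |-3.40142500000 - (-0.85035625000)| = 2.55106875 eV

Transition 5 → 3:
ΔE₂ = |E_3 - E_5| = |-13.6057/3² - (-13.6057/5²)|
ΔE₂ = |-1.51174444444 - (-0.54422800000)| = 0.96751644 eV

Since 2.55106875 eV > 0.96751644 eV, the transition 4 → 2 emits the more energetic photon.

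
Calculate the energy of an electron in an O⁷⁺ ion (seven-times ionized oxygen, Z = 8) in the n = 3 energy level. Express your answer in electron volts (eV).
-96.751644 eV

The energy levels of a hydrogen-like atom are given by:
E_n = -13.6057 Z² / n² eV  (with Z = 8 for O⁷⁺)

For n = 3:
E_3 = -13.6057 × 8² / 3²
E_3 = -13.6057 × 64 / 9
E_3 = -96.751644 eV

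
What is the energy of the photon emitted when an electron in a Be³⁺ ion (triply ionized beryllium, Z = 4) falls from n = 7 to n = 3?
19.7452 eV

The energy levels are E_n = -13.6057 Z² eV / n².

Energy at n = 7: E_7 = -13.6057 × 4² / 7² = -4.4426776 eV
Energy at n = 3: E_3 = -13.6057 × 4² / 3² = -24.1879111 eV

For emission (electron falling to lower state), the photon energy is:
E_photon = E_7 - E_3 = |-4.4426776 - (-24.1879111)|
E_photon = 19.7452 eV

This energy is carried away by the emitted photon.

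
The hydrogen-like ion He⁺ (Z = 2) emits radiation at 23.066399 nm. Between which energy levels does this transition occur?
n = 9 → n = 1

First, find the photon energy from the wavelength (hc = 1239.84 eV·nm):
E = hc/λ = 1239.84 eV·nm / 23.066399 nm = 53.750913 eV

The energy levels of He⁺ satisfy E_n = -13.6057 × 2² / n² eV, so an emission n_i → n_f releases
ΔE = 13.6057 × 2² × (1/n_f² − 1/n_i²) eV.

Setting ΔE equal to the photon energy:
1/n_f² − 1/n_i² = 53.750913 / (13.6057 × 2²) = 0.98765431

Since 1/n_i² must be positive, we need 1/n_f² > 0.98765431, i.e. n_f ≤ 1. For each allowed n_f, solve n_i = (1/n_f² − 0.98765431)^(−1/2) and check whether it is a whole number:
  n_f = 1: 1/n_i² = 1.00000000 − 0.98765431 = 0.01234569 → n_i = 9.000  → integer, n_i = 9 ✓

Only n_f = 1 gives an integer upper level, n_i = 9.

The transition is from n = 9 to n = 1 (emission).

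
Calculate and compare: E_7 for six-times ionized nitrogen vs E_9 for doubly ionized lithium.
N⁶⁺ at n = 7 (E = -13.606 eV)

Using E_n = -13.6057 Z² / n² eV:

N⁶⁺ (Z = 7) at n = 7:
E = -13.6057 × 7² / 7² = -13.6057 × 49 / 49 = -13.605700 eV

Li²⁺ (Z = 3) at n = 9:
E = -13.6057 × 3² / 9² = -13.6057 × 9 / 81 = -1.511744 eV

Since -13.605700 eV < -1.511744 eV,
N⁶⁺ at n = 7 is more tightly bound (requires more energy to ionize).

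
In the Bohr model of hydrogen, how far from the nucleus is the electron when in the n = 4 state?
0.8467 nm (or 8.4668 Å)

The Bohr radius formula is:
r_n = n² a₀ / Z

where a₀ = 0.0529177 nm is the Bohr radius.

For H (Z = 1) at n = 4:
r_4 = 4² × 0.0529177 nm / 1
r_4 = 16 × 0.0529177 nm / 1
r_4 = 0.84668 nm / 1
r_4 = 0.8467 nm

The electron orbits at approximately 0.8467 nm from the nucleus.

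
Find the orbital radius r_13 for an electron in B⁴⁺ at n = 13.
1.7886 nm (or 17.8862 Å)

The Bohr radius formula is:
r_n = n² a₀ / Z

where a₀ = 0.0529177 nm is the Bohr radius.

For B⁴⁺ (Z = 5) at n = 13:
r_13 = 13² × 0.0529177 nm / 5
r_13 = 169 × 0.0529177 nm / 5
r_13 = 8.94309 nm / 5
r_13 = 1.7886 nm

The electron orbits at approximately 1.7886 nm from the nucleus.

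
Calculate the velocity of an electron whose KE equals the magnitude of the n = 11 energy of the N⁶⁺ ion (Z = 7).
1.39217e+06 m/s (or 0.464377% of c)

The binding energy at n = 11 for N⁶⁺ is:
E_11 = -13.6057 × 7²/11² = -5.50974628 eV
|E_11| = 5.50974628 eV

Convert to Joules:
KE = 5.50974628 eV × (1.602177 × 10⁻¹⁹ J/eV) = 8.8275888e-19 J

Using KE = ½mv²:
v = √(2·KE/m_e)
v = √(2 × 8.8275888e-19 J / 9.10938 × 10⁻³¹ kg)
v = 1.39217e+06 m/s

This is approximately 0.464377% the speed of light.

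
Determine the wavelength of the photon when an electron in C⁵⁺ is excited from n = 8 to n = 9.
771.90 nm

First, find the transition energy using E_n = -13.6057 Z² / n² eV:
E_8 = -13.6057 × 6² / 8² = -7.653206 eV
E_9 = -13.6057 × 6² / 9² = -6.046978 eV

Photon energy: |ΔE| = |E_9 - E_8| = 1.606228 eV

Convert to wavelength using E = hc/λ with hc = 1239.84 eV·nm:
λ = hc/E = 1239.84 eV·nm / 1.606228 eV
λ = 771.90 nm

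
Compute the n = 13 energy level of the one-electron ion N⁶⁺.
-3.94 eV

For hydrogen-like ions, the energy levels scale with Z²:
E_n = -13.6057 Z² / n² eV

For N⁶⁺ (Z = 7) at n = 13:
E_13 = -13.6057 × 7² / 13²
E_13 = -13.6057 × 49 / 169
E_13 = -666.6793 / 169
E_13 = -3.94 eV

The energy is 49 times more negative than hydrogen at the same n due to the stronger nuclear charge.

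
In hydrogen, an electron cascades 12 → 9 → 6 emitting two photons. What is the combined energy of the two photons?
0.28345 eV

The energy levels of hydrogen are E_n = -13.6057 / n² eV.

First transition (12 → 9):
ΔE₁ = |E_9 - E_12|
ΔE₁ = |-0.16797160494 - (-0.09448402778)| = 0.07348758 eV

Second transition (9 → 6):
ΔE₂ = |E_6 - E_9|
ΔE₂ = |-0.37793611111 - (-0.16797160494)| = 0.20996451 eV

Total energy released:
E_total = ΔE₁ + ΔE₂ = 0.07348758 + 0.20996451 = 0.28345 eV

Note: This equals the direct transition 12 → 6: 0.28345 eV ✓
Energy is conserved regardless of the path taken.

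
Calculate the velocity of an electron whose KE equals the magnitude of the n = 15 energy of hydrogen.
1.46e+05 m/s (or 0.048649% of c)

The binding energy at n = 15 for hydrogen is:
E_15 = -13.6057/15² = -0.06046978 eV
|E_15| = 0.06046978 eV

Convert to Joules:
KE = 0.06046978 eV × (1.602177 × 10⁻¹⁹ J/eV) = 9.6883e-21 J

Using KE = ½mv²:
v = √(2·KE/m_e)
v = √(2 × 9.6883e-21 J / 9.10938 × 10⁻³¹ kg)
v = 1.46e+05 m/s

This is approximately 0.048649% the speed of light.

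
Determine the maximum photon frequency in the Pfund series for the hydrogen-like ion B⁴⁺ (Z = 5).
3.2898e+15 Hz

The series limit corresponds to the transition from n = ∞ to n = 5.
This is the highest energy (shortest wavelength) transition in the Pfund series.

E_∞ = 0 eV
E_5 = -13.6057 × 5² / 5² = -13.6057000 eV

Energy at series limit:
ΔE = E_∞ - E_5 = 0 - (-13.6057000) = 13.6057000 eV
E = 13.6057000 eV × (1.602177 × 10⁻¹⁹ J/eV) = 2.179874e-18 J
f = E/h = 2.179874e-18 J / (6.62607 × 10⁻³⁴ J·s) = 3.2898e+15 Hz

This energy equals the ionization energy from the n = 5 state of B⁴⁺.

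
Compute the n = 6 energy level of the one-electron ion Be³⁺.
-6.046978 eV

For hydrogen-like ions, the energy levels scale with Z²:
E_n = -13.6057 Z² / n² eV

For Be³⁺ (Z = 4) at n = 6:
E_6 = -13.6057 × 4² / 6²
E_6 = -13.6057 × 16 / 36
E_6 = -217.6912 / 36
E_6 = -6.046978 eV

The energy is 16 times more negative than hydrogen at the same n due to the stronger nuclear charge.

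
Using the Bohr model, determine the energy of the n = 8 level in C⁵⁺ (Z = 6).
-7.65321 eV

For hydrogen-like ions, the energy levels scale with Z²:
E_n = -13.6057 Z² / n² eV

For C⁵⁺ (Z = 6) at n = 8:
E_8 = -13.6057 × 6² / 8²
E_8 = -13.6057 × 36 / 64
E_8 = -489.8052 / 64
E_8 = -7.65321 eV

The energy is 36 times more negative than hydrogen at the same n due to the stronger nuclear charge.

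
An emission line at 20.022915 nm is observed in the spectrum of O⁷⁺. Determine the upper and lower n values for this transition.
n = 5 → n = 3

First, find the photon energy from the wavelength (hc = 1239.84 eV·nm):
E = hc/λ = 1239.84 eV·nm / 20.022915 nm = 61.921054 eV

The energy levels of O⁷⁺ satisfy E_n = -13.6057 × 8² / n² eV, so an emission n_i → n_f releases
ΔE = 13.6057 × 8² × (1/n_f² − 1/n_i²) eV.

Setting ΔE equal to the photon energy:
1/n_f² − 1/n_i² = 61.921054 / (13.6057 × 8²) = 0.071111113

Since 1/n_i² must be positive, we need 1/n_f² > 0.071111113, i.e. n_f ≤ 3. For each allowed n_f, solve n_i = (1/n_f² − 0.071111113)^(−1/2) and check whether it is a whole number:
  n_f = 1: 1/n_i² = 1.000000000 − 0.071111113 = 0.928888887 → n_i = 1.038  (not an integer) ✗
  n_f = 2: 1/n_i² = 0.250000000 − 0.071111113 = 0.178888887 → n_i = 2.364  (not an integer) ✗
  n_f = 3: 1/n_i² = 0.111111111 − 0.071111113 = 0.039999998 → n_i = 5.000  → integer, n_i = 5 ✓

Only n_f = 3 gives an integer upper level, n_i = 5.

The transition is from n = 5 to n = 3 (emission).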